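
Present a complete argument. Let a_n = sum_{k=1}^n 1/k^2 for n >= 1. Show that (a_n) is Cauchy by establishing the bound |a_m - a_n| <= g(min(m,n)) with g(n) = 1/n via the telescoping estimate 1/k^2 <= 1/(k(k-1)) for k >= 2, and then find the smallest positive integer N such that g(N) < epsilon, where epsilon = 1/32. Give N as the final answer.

For m > n >= 1: |a_m - a_n| = sum_{k=n+1}^m 1/k^2.
Use 1/k^2 <= 1/(k(k-1)) = 1/(k-1) - 1/k for k >= 2:
sum_{k=n+1}^m 1/k^2 <= sum_{k=n+1}^m (1/(k-1) - 1/k) = 1/n - 1/m <= 1/n.
By symmetry the same bound holds with n,m swapped, so |a_m - a_n| <= 1/min(m,n) = g(min(m,n)). Since g(n) -> 0, (a_n) is Cauchy.
Now solve g(N) < 1/32: 1/N < 1/32 <=> N > 1/(1/32) = 32.
The smallest integer strictly greater than 32 is N = 33.
Check: g(33) = 1/33 < 1/32; g(32) = 1/32 >= 1/32. So N = 33.

33


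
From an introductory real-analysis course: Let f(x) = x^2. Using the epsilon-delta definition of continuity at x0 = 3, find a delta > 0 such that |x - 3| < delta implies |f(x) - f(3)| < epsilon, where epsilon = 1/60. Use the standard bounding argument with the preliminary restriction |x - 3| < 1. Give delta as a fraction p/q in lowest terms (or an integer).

Factor: |x^2 - (3)^2| = |x - 3| * |x + 3|.
Impose |x - 3| < 1 first. Then |x + 3| = |(x - 3) + 2*(3)| <= |x - 3| + 2*|3| < 1 + 6 = 7.
So |x^2 - (3)^2| < delta * 7.
We need delta * 7 <= 1/60, i.e. delta <= 1/60/7 = 1/420.
Since 1/420 < 1, this is tighter than 1; take delta = 1/420.
So delta = 1/420 works.

1/420


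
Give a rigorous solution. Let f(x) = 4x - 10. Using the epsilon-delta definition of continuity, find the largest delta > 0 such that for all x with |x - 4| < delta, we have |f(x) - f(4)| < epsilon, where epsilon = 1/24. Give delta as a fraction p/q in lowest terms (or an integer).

We compute f(4) = 4*(4) - 10 = 6.
|f(x) - f(4)| = |4x - 10 - (6)| = |4(x - 4)| = 4|x - 4|.
We need 4|x - 4| < 1/24, i.e. |x - 4| < 1/24 / 4 = 1/96.
So any delta <= 1/96 works. Conversely, if delta > 1/96, then x = 4 + 1/96 satisfies |x - 4| = 1/96 < delta but |f(x) - f(4)| = 4 * 1/96 = 1/24, which is not < 1/24; so no larger delta works.
Hence the largest such delta is 1/96.

1/96


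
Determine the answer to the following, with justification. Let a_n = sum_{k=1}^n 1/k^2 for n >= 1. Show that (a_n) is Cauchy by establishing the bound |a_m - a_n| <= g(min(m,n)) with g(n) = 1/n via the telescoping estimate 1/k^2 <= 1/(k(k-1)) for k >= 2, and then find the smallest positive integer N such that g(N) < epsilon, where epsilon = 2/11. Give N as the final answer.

For m > n >= 1: |a_m - a_n| = sum_{k=n+1}^m 1/k^2.
Use 1/k^2 <= 1/(k(k-1)) = 1/(k-1) - 1/k for k >= 2:
sum_{k=n+1}^m 1/k^2 <= sum_{k=n+1}^m (1/(k-1) - 1/k) = 1/n - 1/m <= 1/n.
By symmetry the same bound holds with n,m swapped, so |a_m - a_n| <= 1/min(m,n) = g(min(m,n)). Since g(n) -> 0, (a_n) is Cauchy.
Now solve g(N) < 2/11: 1/N < 2/11 <=> N > 1/(2/11) = 11/2.
The smallest integer strictly greater than 11/2 is N = 6.
Check: g(6) = 1/6 < 2/11; g(5) = 1/5 >= 2/11. So N = 6.

6


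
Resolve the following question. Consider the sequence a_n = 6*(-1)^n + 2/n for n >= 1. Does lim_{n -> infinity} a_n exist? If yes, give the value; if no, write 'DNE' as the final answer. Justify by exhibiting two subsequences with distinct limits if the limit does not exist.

Examine the behaviour of a_n along subsequences.
a_{2k} = 6 + 2/(2k) -> 6. a_{2k+1} = -6 + 2/(2k+1) -> -6.
Since these two subsequential limits are 6 and -6, distinct, the full sequence cannot converge (a convergent sequence has all subsequences tending to the same limit). So lim a_n does not exist.

DNE


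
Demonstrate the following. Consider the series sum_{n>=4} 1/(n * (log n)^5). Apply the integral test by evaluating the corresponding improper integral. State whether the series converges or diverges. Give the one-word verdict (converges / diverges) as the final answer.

Let f(x) = 1/(x*log(x)^5). Then f is positive, continuous, and decreasing on [4, infinity), so the integral test applies.
Compute the improper integral int_{4}^infinity f(x) dx:
  antiderivative F(x) = -1/(4*log(x)^4).
  F(x) -> 0 as x -> infinity.  int = 0 - F(4) = 1/(4*log(4)^4) < infinity. By the integral test, the series converges.

converges


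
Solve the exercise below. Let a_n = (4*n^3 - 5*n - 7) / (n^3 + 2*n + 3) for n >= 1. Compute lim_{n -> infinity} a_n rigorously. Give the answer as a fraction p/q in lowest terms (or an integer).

Divide numerator and denominator by n^3, the highest power:
numerator / n^3 = 4 - 5/n^2 - 7/n^3
denominator / n^3 = 1 + 2/n^2 + 3/n^3
As n -> infinity, all terms of the form c/n^k (k >= 1) tend to 0.
So numerator / n^3 -> 4 and denominator / n^3 -> 1.
Therefore lim a_n = 4.

4


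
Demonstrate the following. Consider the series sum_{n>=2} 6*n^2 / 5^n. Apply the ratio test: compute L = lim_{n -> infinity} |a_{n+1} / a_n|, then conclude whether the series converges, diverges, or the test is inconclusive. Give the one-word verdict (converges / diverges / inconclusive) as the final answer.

Let a_n denote the general term. Form the ratio a_{n+1}/a_n and simplify:
a_{n+1}/a_n = (n + 1)^2/(5*n^2)
Take the limit as n -> infinity: L = 1/5.
Since L = 1/5 < 1, the ratio test implies the series converges.

converges


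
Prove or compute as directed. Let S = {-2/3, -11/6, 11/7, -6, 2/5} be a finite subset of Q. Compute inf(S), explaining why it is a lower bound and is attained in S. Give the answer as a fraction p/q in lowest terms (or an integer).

S is finite, so inf(S) = min(S).
Sorted increasing:
-6, -11/6, -2/3, 2/5, 11/7
The extremum is -6.
For every x in S, x >= -6. And -6 is in S, so it is attained.
Therefore inf(S) = -6.

-6


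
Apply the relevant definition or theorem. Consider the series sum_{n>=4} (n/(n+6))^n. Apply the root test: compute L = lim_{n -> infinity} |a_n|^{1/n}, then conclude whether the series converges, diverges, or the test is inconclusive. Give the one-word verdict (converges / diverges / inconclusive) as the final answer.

Let a_n denote the general term. Form |a_n|^(1/n) and simplify:
|a_n|^(1/n) = n/(n + 6)
Take the limit as n -> infinity: L = 1.
Since L = 1, the root test is inconclusive. (In fact a_n = (n/(n+6))^n -> e^(-6) != 0, so the nth-term test shows divergence; but the root test itself gives no conclusion.)

inconclusive


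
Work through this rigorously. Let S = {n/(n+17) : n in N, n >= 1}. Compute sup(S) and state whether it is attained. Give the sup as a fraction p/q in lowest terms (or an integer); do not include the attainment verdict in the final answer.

Analysis:
- Values: 1/18, 2/19, 3/20, 4/21, ... strictly increasing.
- Minimum is 1/18 (n=1); inf = 1/18 (attained).
- n/(n+17) = 1 - 17/(n+17) -> 1 from below as n -> infinity, and never equals 1.
- So sup = 1 (not attained).
Conclusion: sup(S) = 1, not attained in S.

1


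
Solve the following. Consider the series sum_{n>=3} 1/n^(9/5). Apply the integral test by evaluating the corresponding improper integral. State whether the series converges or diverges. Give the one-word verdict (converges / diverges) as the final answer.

Let f(x) = x^(-9/5). Then f is positive, continuous, and decreasing on [3, infinity), so the integral test applies.
Compute the improper integral int_{3}^infinity f(x) dx:
  antiderivative F(x) = -5/(4*x^(4/5)).
  As x -> infinity, F(x) -> 0 (since p = 9/5 > 1).
  So int = F(infinity) - F(3) = 0 - (-5*3^(1/5)/12) = 5*3^(1/5)/12.
  Finite, so by the integral test, the series converges.

converges


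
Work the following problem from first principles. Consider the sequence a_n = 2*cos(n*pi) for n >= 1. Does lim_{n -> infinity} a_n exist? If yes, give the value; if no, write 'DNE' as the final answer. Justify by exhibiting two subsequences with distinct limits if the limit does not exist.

Examine the behaviour of a_n along subsequences.
cos(n*pi) = (-1)^n, so a_n = 2*(-1)^n. a_{2k} = 2 -> 2. a_{2k+1} = -2 -> -2.
Since these two subsequential limits are 2 and -2, distinct, the full sequence cannot converge (a convergent sequence has all subsequences tending to the same limit). So lim a_n does not exist.

DNE


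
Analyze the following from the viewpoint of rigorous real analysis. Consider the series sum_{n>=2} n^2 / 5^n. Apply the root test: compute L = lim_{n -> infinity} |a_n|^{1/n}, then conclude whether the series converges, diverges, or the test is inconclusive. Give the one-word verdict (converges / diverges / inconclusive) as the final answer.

Let a_n denote the general term. Form |a_n|^(1/n) and simplify:
|a_n|^(1/n) = n^(2/n)/5
Take the limit as n -> infinity: L = 1/5.
Since L = 1/5 < 1, the root test implies convergence.

converges


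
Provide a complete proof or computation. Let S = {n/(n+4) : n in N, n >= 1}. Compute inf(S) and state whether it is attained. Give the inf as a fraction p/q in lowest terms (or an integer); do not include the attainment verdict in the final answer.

Analysis:
- Values: 1/5, 1/3, 3/7, 1/2, ... strictly increasing.
- Minimum is 1/5 (n=1); inf = 1/5 (attained).
- n/(n+4) = 1 - 4/(n+4) -> 1 from below as n -> infinity, and never equals 1.
- So sup = 1 (not attained).
Conclusion: inf(S) = 1/5, attained in S.

1/5


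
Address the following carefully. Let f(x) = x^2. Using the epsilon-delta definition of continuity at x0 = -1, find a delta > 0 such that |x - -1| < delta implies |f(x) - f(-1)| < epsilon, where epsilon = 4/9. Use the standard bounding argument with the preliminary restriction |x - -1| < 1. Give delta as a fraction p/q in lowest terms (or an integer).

Factor: |x^2 - (-1)^2| = |x - -1| * |x + -1|.
Impose |x - -1| < 1 first. Then |x + -1| = |(x - -1) + 2*(-1)| <= |x - -1| + 2*|-1| < 1 + 2 = 3.
So |x^2 - (-1)^2| < delta * 3.
We need delta * 3 <= 4/9, i.e. delta <= 4/9/3 = 4/27.
Since 4/27 < 1, this is tighter than 1; take delta = 4/27.
So delta = 4/27 works.

4/27


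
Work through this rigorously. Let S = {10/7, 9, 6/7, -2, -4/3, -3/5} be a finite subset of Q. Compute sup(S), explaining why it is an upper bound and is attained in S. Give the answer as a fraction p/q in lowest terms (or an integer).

S is finite, so sup(S) = max(S).
Sorted decreasing:
9, 10/7, 6/7, -3/5, -4/3, -2
The extremum is 9.
For every x in S, x <= 9. And 9 is in S, so it is attained.
Therefore sup(S) = 9.

9


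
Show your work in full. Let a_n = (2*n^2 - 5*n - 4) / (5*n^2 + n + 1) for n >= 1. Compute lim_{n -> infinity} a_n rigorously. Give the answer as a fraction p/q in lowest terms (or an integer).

Divide numerator and denominator by n^2, the highest power:
numerator / n^2 = 2 - 5/n - 4/n^2
denominator / n^2 = 5 + 1/n + n^(-2)
As n -> infinity, all terms of the form c/n^k (k >= 1) tend to 0.
So numerator / n^2 -> 2 and denominator / n^2 -> 5.
Therefore lim a_n = 2/5.

2/5


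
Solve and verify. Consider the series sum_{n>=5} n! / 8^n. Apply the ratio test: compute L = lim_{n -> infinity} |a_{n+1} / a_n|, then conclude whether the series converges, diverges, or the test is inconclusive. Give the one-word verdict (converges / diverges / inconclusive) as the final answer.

Let a_n denote the general term. Form the ratio a_{n+1}/a_n and simplify:
a_{n+1}/a_n = n/8 + 1/8
Take the limit as n -> infinity: L = infinity.
Since L = infinity > 1 (or L = infinity), the ratio test implies the series diverges.

diverges


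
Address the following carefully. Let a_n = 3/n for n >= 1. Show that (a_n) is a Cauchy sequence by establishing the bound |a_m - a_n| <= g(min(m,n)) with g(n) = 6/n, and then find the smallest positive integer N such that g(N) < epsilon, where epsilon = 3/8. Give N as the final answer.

For any m, n >= 1, by the triangle inequality:
|a_m - a_n| = |3/m - 3/n| <= 3*1/m + 3*1/n <= 6/min(m,n).
So g(n) = 6/n bounds the Cauchy difference. Since g(n) -> 0, (a_n) is Cauchy.
Now solve g(N) < 3/8: 6/N < 3/8 <=> N > 6 / (3/8) = 16.
The smallest integer strictly greater than 16 is N = 17.
Check: g(17) = 6/17 = 6/17 < 3/8; g(16) = 3/8 >= 3/8. So N = 17.

17


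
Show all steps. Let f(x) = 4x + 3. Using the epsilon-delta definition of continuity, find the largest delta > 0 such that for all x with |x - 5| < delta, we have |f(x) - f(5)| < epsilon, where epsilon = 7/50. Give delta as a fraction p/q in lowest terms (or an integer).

We compute f(5) = 4*(5) + 3 = 23.
|f(x) - f(5)| = |4x + 3 - (23)| = |4(x - 5)| = 4|x - 5|.
We need 4|x - 5| < 7/50, i.e. |x - 5| < 7/50 / 4 = 7/200.
So any delta <= 7/200 works. Conversely, if delta > 7/200, then x = 5 + 7/200 satisfies |x - 5| = 7/200 < delta but |f(x) - f(5)| = 4 * 7/200 = 7/50, which is not < 7/50; so no larger delta works.
Hence the largest such delta is 7/200.

7/200


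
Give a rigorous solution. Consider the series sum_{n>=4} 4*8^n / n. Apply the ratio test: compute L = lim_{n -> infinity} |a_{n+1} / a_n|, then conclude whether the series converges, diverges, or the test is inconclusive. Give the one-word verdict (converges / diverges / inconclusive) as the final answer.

Let a_n denote the general term. Form the ratio a_{n+1}/a_n and simplify:
a_{n+1}/a_n = 8*n/(n + 1)
Take the limit as n -> infinity: L = 8.
Since L = 8 > 1 (or L = infinity), the ratio test implies the series diverges.

diverges


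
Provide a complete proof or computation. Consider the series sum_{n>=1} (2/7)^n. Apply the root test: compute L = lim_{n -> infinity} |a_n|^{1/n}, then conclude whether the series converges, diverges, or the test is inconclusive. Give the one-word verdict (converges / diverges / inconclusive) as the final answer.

Let a_n denote the general term. Form |a_n|^(1/n) and simplify:
|a_n|^(1/n) = 2/7
Take the limit as n -> infinity: L = 2/7.
Since L = 2/7 < 1, the root test implies convergence.

converges


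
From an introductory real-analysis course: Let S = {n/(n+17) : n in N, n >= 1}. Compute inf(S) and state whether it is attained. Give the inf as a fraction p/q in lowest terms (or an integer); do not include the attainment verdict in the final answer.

Analysis:
- Values: 1/18, 2/19, 3/20, 4/21, ... strictly increasing.
- Minimum is 1/18 (n=1); inf = 1/18 (attained).
- n/(n+17) = 1 - 17/(n+17) -> 1 from below as n -> infinity, and never equals 1.
- So sup = 1 (not attained).
Conclusion: inf(S) = 1/18, attained in S.

1/18


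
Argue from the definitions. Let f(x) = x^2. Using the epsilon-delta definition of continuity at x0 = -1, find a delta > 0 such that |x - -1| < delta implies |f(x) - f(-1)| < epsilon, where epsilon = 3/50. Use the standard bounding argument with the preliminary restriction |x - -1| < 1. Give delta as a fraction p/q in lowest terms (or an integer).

Factor: |x^2 - (-1)^2| = |x - -1| * |x + -1|.
Impose |x - -1| < 1 first. Then |x + -1| = |(x - -1) + 2*(-1)| <= |x - -1| + 2*|-1| < 1 + 2 = 3.
So |x^2 - (-1)^2| < delta * 3.
We need delta * 3 <= 3/50, i.e. delta <= 3/50/3 = 1/50.
Since 1/50 < 1, this is tighter than 1; take delta = 1/50.
So delta = 1/50 works.

1/50


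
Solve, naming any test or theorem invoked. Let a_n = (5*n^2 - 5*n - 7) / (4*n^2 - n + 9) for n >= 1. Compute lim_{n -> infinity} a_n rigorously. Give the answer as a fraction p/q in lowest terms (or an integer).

Divide numerator and denominator by n^2, the highest power:
numerator / n^2 = 5 - 5/n - 7/n^2
denominator / n^2 = 4 - 1/n + 9/n^2
As n -> infinity, all terms of the form c/n^k (k >= 1) tend to 0.
So numerator / n^2 -> 5 and denominator / n^2 -> 4.
Therefore lim a_n = 5/4.

5/4


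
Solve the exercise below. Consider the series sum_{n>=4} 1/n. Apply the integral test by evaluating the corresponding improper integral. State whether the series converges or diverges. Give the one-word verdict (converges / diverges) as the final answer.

Let f(x) = 1/x. Then f is positive, continuous, and decreasing on [4, infinity), so the integral test applies.
Compute the improper integral int_{4}^infinity f(x) dx:
  antiderivative F(x) = log(x).
  As x -> infinity, log(x) -> infinity.
  So int = infinity - log(4) = infinity. By the integral test, the series diverges.

diverges


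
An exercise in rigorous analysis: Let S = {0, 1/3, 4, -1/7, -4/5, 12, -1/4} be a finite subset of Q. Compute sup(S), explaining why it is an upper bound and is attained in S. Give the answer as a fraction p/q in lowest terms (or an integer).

S is finite, so sup(S) = max(S).
Sorted decreasing:
12, 4, 1/3, 0, -1/7, -1/4, -4/5
The extremum is 12.
For every x in S, x <= 12. And 12 is in S, so it is attained.
Therefore sup(S) = 12.

12


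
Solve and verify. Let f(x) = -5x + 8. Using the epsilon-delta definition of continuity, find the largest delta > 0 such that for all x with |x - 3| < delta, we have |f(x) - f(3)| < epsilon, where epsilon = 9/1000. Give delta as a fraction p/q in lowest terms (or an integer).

We compute f(3) = -5*(3) + 8 = -7.
|f(x) - f(3)| = |-5x + 8 - (-7)| = |-5(x - 3)| = 5|x - 3|.
We need 5|x - 3| < 9/1000, i.e. |x - 3| < 9/1000 / 5 = 9/5000.
So any delta <= 9/5000 works. Conversely, if delta > 9/5000, then x = 3 + 9/5000 satisfies |x - 3| = 9/5000 < delta but |f(x) - f(3)| = 5 * 9/5000 = 9/1000, which is not < 9/1000; so no larger delta works.
Hence the largest such delta is 9/5000.

9/5000


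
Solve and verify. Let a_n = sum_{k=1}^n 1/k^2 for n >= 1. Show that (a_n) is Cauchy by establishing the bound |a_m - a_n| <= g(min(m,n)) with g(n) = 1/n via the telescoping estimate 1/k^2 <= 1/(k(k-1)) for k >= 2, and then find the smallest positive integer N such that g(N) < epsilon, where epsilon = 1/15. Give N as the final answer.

For m > n >= 1: |a_m - a_n| = sum_{k=n+1}^m 1/k^2.
Use 1/k^2 <= 1/(k(k-1)) = 1/(k-1) - 1/k for k >= 2:
sum_{k=n+1}^m 1/k^2 <= sum_{k=n+1}^m (1/(k-1) - 1/k) = 1/n - 1/m <= 1/n.
By symmetry the same bound holds with n,m swapped, so |a_m - a_n| <= 1/min(m,n) = g(min(m,n)). Since g(n) -> 0, (a_n) is Cauchy.
Now solve g(N) < 1/15: 1/N < 1/15 <=> N > 1/(1/15) = 15.
The smallest integer strictly greater than 15 is N = 16.
Check: g(16) = 1/16 < 1/15; g(15) = 1/15 >= 1/15. So N = 16.

16


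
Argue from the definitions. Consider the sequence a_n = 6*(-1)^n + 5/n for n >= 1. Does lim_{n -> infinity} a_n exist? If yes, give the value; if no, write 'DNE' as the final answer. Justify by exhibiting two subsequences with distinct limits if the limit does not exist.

Examine the behaviour of a_n along subsequences.
a_{2k} = 6 + 5/(2k) -> 6. a_{2k+1} = -6 + 5/(2k+1) -> -6.
Since these two subsequential limits are 6 and -6, distinct, the full sequence cannot converge (a convergent sequence has all subsequences tending to the same limit). So lim a_n does not exist.

DNE


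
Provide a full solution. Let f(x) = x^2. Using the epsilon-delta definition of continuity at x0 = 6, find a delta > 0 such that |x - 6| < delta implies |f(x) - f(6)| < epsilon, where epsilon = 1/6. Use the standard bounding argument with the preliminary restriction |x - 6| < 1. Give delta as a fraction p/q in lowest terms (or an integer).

Factor: |x^2 - (6)^2| = |x - 6| * |x + 6|.
Impose |x - 6| < 1 first. Then |x + 6| = |(x - 6) + 2*(6)| <= |x - 6| + 2*|6| < 1 + 12 = 13.
So |x^2 - (6)^2| < delta * 13.
We need delta * 13 <= 1/6, i.e. delta <= 1/6/13 = 1/78.
Since 1/78 < 1, this is tighter than 1; take delta = 1/78.
So delta = 1/78 works.

1/78


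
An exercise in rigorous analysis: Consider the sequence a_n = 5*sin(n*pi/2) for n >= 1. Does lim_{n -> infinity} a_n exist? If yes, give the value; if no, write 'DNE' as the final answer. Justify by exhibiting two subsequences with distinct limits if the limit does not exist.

Examine the behaviour of a_n along subsequences.
a_{4k+1} = 5*sin(pi/2 + 2k*pi) = 5 -> 5. a_{4k+3} = 5*sin(3pi/2 + 2k*pi) = -5 -> -5.
Since these two subsequential limits are 5 and -5, distinct, the full sequence cannot converge (a convergent sequence has all subsequences tending to the same limit). So lim a_n does not exist.

DNE


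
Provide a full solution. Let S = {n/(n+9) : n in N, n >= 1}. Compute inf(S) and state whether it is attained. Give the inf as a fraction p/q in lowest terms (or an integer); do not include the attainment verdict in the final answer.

Analysis:
- Values: 1/10, 2/11, 1/4, 4/13, ... strictly increasing.
- Minimum is 1/10 (n=1); inf = 1/10 (attained).
- n/(n+9) = 1 - 9/(n+9) -> 1 from below as n -> infinity, and never equals 1.
- So sup = 1 (not attained).
Conclusion: inf(S) = 1/10, attained in S.

1/10


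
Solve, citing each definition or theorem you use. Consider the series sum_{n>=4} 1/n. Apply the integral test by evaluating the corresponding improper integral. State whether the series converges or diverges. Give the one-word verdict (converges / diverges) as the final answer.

Let f(x) = 1/x. Then f is positive, continuous, and decreasing on [4, infinity), so the integral test applies.
Compute the improper integral int_{4}^infinity f(x) dx:
  antiderivative F(x) = log(x).
  As x -> infinity, log(x) -> infinity.
  So int = infinity - log(4) = infinity. By the integral test, the series diverges.

diverges


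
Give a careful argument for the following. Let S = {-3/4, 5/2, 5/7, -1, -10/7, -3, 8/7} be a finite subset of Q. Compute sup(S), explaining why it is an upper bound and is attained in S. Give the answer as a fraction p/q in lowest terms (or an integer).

S is finite, so sup(S) = max(S).
Sorted decreasing:
5/2, 8/7, 5/7, -3/4, -1, -10/7, -3
The extremum is 5/2.
For every x in S, x <= 5/2. And 5/2 is in S, so it is attained.
Therefore sup(S) = 5/2.

5/2


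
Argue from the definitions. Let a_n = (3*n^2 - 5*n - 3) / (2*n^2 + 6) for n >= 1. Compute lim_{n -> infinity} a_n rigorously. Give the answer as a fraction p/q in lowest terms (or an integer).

Divide numerator and denominator by n^2, the highest power:
numerator / n^2 = 3 - 5/n - 3/n^2
denominator / n^2 = 2 + 6/n^2
As n -> infinity, all terms of the form c/n^k (k >= 1) tend to 0.
So numerator / n^2 -> 3 and denominator / n^2 -> 2.
Therefore lim a_n = 3/2.

3/2


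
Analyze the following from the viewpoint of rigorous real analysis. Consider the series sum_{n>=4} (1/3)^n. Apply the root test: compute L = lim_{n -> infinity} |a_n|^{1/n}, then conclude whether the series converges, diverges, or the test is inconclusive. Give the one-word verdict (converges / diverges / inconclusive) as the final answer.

Let a_n denote the general term. Form |a_n|^(1/n) and simplify:
|a_n|^(1/n) = 1/3
Take the limit as n -> infinity: L = 1/3.
Since L = 1/3 < 1, the root test implies convergence.

converges


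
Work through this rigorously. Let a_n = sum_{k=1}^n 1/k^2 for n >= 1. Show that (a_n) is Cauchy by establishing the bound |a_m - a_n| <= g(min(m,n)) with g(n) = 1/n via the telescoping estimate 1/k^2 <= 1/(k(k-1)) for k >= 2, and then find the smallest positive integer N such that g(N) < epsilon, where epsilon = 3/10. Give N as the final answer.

For m > n >= 1: |a_m - a_n| = sum_{k=n+1}^m 1/k^2.
Use 1/k^2 <= 1/(k(k-1)) = 1/(k-1) - 1/k for k >= 2:
sum_{k=n+1}^m 1/k^2 <= sum_{k=n+1}^m (1/(k-1) - 1/k) = 1/n - 1/m <= 1/n.
By symmetry the same bound holds with n,m swapped, so |a_m - a_n| <= 1/min(m,n) = g(min(m,n)). Since g(n) -> 0, (a_n) is Cauchy.
Now solve g(N) < 3/10: 1/N < 3/10 <=> N > 1/(3/10) = 10/3.
The smallest integer strictly greater than 10/3 is N = 4.
Check: g(4) = 1/4 < 3/10; g(3) = 1/3 >= 3/10. So N = 4.

4


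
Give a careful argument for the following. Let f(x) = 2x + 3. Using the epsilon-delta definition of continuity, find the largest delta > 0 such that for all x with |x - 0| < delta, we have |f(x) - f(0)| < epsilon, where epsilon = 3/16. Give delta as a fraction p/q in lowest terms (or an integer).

We compute f(0) = 2*(0) + 3 = 3.
|f(x) - f(0)| = |2x + 3 - (3)| = |2(x - 0)| = 2|x - 0|.
We need 2|x - 0| < 3/16, i.e. |x - 0| < 3/16 / 2 = 3/32.
So any delta <= 3/32 works. Conversely, if delta > 3/32, then x = 0 + 3/32 satisfies |x - 0| = 3/32 < delta but |f(x) - f(0)| = 2 * 3/32 = 3/16, which is not < 3/16; so no larger delta works.
Hence the largest such delta is 3/32.

3/32


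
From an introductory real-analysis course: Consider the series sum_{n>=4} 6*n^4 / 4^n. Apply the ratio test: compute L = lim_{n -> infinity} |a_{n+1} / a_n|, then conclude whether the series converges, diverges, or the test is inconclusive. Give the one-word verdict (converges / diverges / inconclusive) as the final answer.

Let a_n denote the general term. Form the ratio a_{n+1}/a_n and simplify:
a_{n+1}/a_n = (n + 1)^4/(4*n^4)
Take the limit as n -> infinity: L = 1/4.
Since L = 1/4 < 1, the ratio test implies the series converges.

converges


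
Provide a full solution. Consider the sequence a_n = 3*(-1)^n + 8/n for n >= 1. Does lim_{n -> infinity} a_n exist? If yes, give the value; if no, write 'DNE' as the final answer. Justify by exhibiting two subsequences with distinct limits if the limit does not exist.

Examine the behaviour of a_n along subsequences.
a_{2k} = 3 + 8/(2k) -> 3. a_{2k+1} = -3 + 8/(2k+1) -> -3.
Since these two subsequential limits are 3 and -3, distinct, the full sequence cannot converge (a convergent sequence has all subsequences tending to the same limit). So lim a_n does not exist.

DNE


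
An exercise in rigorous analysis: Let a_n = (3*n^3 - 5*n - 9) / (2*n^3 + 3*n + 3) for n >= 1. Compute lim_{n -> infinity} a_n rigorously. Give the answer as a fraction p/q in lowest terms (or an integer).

Divide numerator and denominator by n^3, the highest power:
numerator / n^3 = 3 - 5/n^2 - 9/n^3
denominator / n^3 = 2 + 3/n^2 + 3/n^3
As n -> infinity, all terms of the form c/n^k (k >= 1) tend to 0.
So numerator / n^3 -> 3 and denominator / n^3 -> 2.
Therefore lim a_n = 3/2.

3/2


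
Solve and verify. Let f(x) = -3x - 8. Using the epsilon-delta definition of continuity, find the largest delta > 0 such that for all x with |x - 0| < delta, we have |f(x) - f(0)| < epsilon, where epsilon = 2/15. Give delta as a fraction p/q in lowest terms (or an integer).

We compute f(0) = -3*(0) - 8 = -8.
|f(x) - f(0)| = |-3x - 8 - (-8)| = |-3(x - 0)| = 3|x - 0|.
We need 3|x - 0| < 2/15, i.e. |x - 0| < 2/15 / 3 = 2/45.
So any delta <= 2/45 works. Conversely, if delta > 2/45, then x = 0 + 2/45 satisfies |x - 0| = 2/45 < delta but |f(x) - f(0)| = 3 * 2/45 = 2/15, which is not < 2/15; so no larger delta works.
Hence the largest such delta is 2/45.

2/45


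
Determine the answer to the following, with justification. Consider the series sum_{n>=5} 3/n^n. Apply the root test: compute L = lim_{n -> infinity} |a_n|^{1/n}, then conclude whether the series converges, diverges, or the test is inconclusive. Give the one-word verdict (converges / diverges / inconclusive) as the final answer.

Let a_n denote the general term. Form |a_n|^(1/n) and simplify:
|a_n|^(1/n) = 3^(1/n)/n
Take the limit as n -> infinity: L = 0.
Since L = 0 < 1, the root test implies convergence.

converges


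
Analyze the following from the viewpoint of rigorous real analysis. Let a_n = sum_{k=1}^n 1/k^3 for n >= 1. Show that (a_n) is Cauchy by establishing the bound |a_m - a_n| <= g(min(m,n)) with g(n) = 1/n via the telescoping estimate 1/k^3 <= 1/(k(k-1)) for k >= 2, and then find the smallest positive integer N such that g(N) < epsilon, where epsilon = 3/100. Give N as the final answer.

For m > n >= 1: |a_m - a_n| = sum_{k=n+1}^m 1/k^3.
Use 1/k^3 <= 1/(k(k-1)) = 1/(k-1) - 1/k for k >= 2 (which holds since k^3 >= k^2 >= k(k-1) for k >= 2):
sum_{k=n+1}^m 1/k^3 <= sum_{k=n+1}^m (1/(k-1) - 1/k) = 1/n - 1/m <= 1/n.
By symmetry the same bound holds with n,m swapped, so |a_m - a_n| <= 1/min(m,n) = g(min(m,n)). Since g(n) -> 0, (a_n) is Cauchy.
Now solve g(N) < 3/100: 1/N < 3/100 <=> N > 1/(3/100) = 100/3.
The smallest integer strictly greater than 100/3 is N = 34.
Check: g(34) = 1/34 < 3/100; g(33) = 1/33 >= 3/100. So N = 34.

34


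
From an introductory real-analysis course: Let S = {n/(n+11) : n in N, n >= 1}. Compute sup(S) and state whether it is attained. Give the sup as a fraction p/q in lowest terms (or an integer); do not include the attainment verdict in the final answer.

Analysis:
- Values: 1/12, 2/13, 3/14, 4/15, ... strictly increasing.
- Minimum is 1/12 (n=1); inf = 1/12 (attained).
- n/(n+11) = 1 - 11/(n+11) -> 1 from below as n -> infinity, and never equals 1.
- So sup = 1 (not attained).
Conclusion: sup(S) = 1, not attained in S.

1


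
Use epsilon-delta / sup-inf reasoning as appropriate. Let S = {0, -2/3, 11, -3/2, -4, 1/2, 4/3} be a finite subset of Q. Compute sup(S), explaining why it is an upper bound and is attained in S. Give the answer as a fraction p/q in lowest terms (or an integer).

S is finite, so sup(S) = max(S).
Sorted decreasing:
11, 4/3, 1/2, 0, -2/3, -3/2, -4
The extremum is 11.
For every x in S, x <= 11. And 11 is in S, so it is attained.
Therefore sup(S) = 11.

11


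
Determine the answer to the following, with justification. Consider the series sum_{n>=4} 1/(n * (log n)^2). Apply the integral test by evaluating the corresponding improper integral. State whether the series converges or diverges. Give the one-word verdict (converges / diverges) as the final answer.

Let f(x) = 1/(x*log(x)^2). Then f is positive, continuous, and decreasing on [4, infinity), so the integral test applies.
Compute the improper integral int_{4}^infinity f(x) dx:
  antiderivative F(x) = -1/log(x).
  F(x) -> 0 as x -> infinity.  int = 0 - F(4) = 1/log(4) < infinity. By the integral test, the series converges.

converges


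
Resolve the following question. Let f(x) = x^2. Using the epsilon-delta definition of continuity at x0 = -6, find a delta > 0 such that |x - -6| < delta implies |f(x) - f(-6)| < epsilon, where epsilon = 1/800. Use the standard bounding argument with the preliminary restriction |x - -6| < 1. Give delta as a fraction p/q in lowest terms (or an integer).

Factor: |x^2 - (-6)^2| = |x - -6| * |x + -6|.
Impose |x - -6| < 1 first. Then |x + -6| = |(x - -6) + 2*(-6)| <= |x - -6| + 2*|-6| < 1 + 12 = 13.
So |x^2 - (-6)^2| < delta * 13.
We need delta * 13 <= 1/800, i.e. delta <= 1/800/13 = 1/10400.
Since 1/10400 < 1, this is tighter than 1; take delta = 1/10400.
So delta = 1/10400 works.

1/10400


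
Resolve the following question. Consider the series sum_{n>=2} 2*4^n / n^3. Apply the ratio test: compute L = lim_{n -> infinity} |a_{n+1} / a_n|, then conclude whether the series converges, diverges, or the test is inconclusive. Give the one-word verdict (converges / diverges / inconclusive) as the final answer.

Let a_n denote the general term. Form the ratio a_{n+1}/a_n and simplify:
a_{n+1}/a_n = 4*n^3/(n + 1)^3
Take the limit as n -> infinity: L = 4.
Since L = 4 > 1 (or L = infinity), the ratio test implies the series diverges.

diverges


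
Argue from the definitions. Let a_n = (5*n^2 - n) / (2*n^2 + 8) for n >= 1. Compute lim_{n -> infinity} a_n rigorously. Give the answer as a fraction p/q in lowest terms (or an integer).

Divide numerator and denominator by n^2, the highest power:
numerator / n^2 = 5 - 1/n
denominator / n^2 = 2 + 8/n^2
As n -> infinity, all terms of the form c/n^k (k >= 1) tend to 0.
So numerator / n^2 -> 5 and denominator / n^2 -> 2.
Therefore lim a_n = 5/2.

5/2


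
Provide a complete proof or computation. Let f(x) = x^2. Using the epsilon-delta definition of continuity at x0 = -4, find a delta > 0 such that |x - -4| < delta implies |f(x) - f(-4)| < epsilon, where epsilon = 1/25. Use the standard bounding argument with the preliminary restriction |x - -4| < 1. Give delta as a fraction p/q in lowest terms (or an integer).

Factor: |x^2 - (-4)^2| = |x - -4| * |x + -4|.
Impose |x - -4| < 1 first. Then |x + -4| = |(x - -4) + 2*(-4)| <= |x - -4| + 2*|-4| < 1 + 8 = 9.
So |x^2 - (-4)^2| < delta * 9.
We need delta * 9 <= 1/25, i.e. delta <= 1/25/9 = 1/225.
Since 1/225 < 1, this is tighter than 1; take delta = 1/225.
So delta = 1/225 works.

1/225


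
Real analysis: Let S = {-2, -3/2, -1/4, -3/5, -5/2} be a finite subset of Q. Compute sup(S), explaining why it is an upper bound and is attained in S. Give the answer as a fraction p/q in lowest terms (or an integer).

S is finite, so sup(S) = max(S).
Sorted decreasing:
-1/4, -3/5, -3/2, -2, -5/2
The extremum is -1/4.
For every x in S, x <= -1/4. And -1/4 is in S, so it is attained.
Therefore sup(S) = -1/4.

-1/4


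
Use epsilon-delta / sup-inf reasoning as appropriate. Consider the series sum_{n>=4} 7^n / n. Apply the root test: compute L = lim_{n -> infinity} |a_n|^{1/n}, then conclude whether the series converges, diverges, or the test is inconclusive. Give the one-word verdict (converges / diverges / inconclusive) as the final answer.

Let a_n denote the general term. Form |a_n|^(1/n) and simplify:
|a_n|^(1/n) = 7/n^(1/n)
Take the limit as n -> infinity: L = 7.
Since L = 7 > 1, the root test implies divergence.

diverges


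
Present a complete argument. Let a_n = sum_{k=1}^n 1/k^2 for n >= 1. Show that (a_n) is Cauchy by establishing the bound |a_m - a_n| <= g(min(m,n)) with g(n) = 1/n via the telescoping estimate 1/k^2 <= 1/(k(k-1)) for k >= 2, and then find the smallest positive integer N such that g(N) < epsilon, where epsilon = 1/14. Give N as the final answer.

For m > n >= 1: |a_m - a_n| = sum_{k=n+1}^m 1/k^2.
Use 1/k^2 <= 1/(k(k-1)) = 1/(k-1) - 1/k for k >= 2:
sum_{k=n+1}^m 1/k^2 <= sum_{k=n+1}^m (1/(k-1) - 1/k) = 1/n - 1/m <= 1/n.
By symmetry the same bound holds with n,m swapped, so |a_m - a_n| <= 1/min(m,n) = g(min(m,n)). Since g(n) -> 0, (a_n) is Cauchy.
Now solve g(N) < 1/14: 1/N < 1/14 <=> N > 1/(1/14) = 14.
The smallest integer strictly greater than 14 is N = 15.
Check: g(15) = 1/15 < 1/14; g(14) = 1/14 >= 1/14. So N = 15.

15


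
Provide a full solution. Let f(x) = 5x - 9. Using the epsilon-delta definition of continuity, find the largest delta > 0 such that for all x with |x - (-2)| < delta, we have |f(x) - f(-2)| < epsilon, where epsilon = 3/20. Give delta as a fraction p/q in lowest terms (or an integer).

We compute f(-2) = 5*(-2) - 9 = -19.
|f(x) - f(-2)| = |5x - 9 - (-19)| = |5(x - (-2))| = 5|x - (-2)|.
We need 5|x - (-2)| < 3/20, i.e. |x - (-2)| < 3/20 / 5 = 3/100.
So any delta <= 3/100 works. Conversely, if delta > 3/100, then x = -2 + 3/100 satisfies |x - (-2)| = 3/100 < delta but |f(x) - f(-2)| = 5 * 3/100 = 3/20, which is not < 3/20; so no larger delta works.
Hence the largest such delta is 3/100.

3/100


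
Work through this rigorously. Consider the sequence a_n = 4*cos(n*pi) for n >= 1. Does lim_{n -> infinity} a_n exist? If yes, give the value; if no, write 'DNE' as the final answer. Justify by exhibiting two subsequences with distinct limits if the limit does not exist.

Examine the behaviour of a_n along subsequences.
cos(n*pi) = (-1)^n, so a_n = 4*(-1)^n. a_{2k} = 4 -> 4. a_{2k+1} = -4 -> -4.
Since these two subsequential limits are 4 and -4, distinct, the full sequence cannot converge (a convergent sequence has all subsequences tending to the same limit). So lim a_n does not exist.

DNE


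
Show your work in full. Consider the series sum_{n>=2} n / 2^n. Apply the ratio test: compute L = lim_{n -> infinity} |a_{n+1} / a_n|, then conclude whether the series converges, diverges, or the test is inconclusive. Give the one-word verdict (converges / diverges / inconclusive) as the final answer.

Let a_n denote the general term. Form the ratio a_{n+1}/a_n and simplify:
a_{n+1}/a_n = (n + 1)/(2*n)
Take the limit as n -> infinity: L = 1/2.
Since L = 1/2 < 1, the ratio test implies the series converges.

converges


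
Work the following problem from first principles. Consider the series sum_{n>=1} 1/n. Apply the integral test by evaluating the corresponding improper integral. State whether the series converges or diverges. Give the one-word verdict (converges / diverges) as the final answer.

Let f(x) = 1/x. Then f is positive, continuous, and decreasing on [1, infinity), so the integral test applies.
Compute the improper integral int_{1}^infinity f(x) dx:
  antiderivative F(x) = log(x).
  As x -> infinity, log(x) -> infinity.
  So int = infinity - log(1) = infinity. By the integral test, the series diverges.

diverges


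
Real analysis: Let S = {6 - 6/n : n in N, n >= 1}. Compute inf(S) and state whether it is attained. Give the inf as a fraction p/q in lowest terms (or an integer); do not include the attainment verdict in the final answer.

Analysis:
- Values: 0, 3, 4, 9/2, ... strictly increasing.
- Minimum is 0 (n=1); inf = 0 (attained).
- 6 - 6/n -> 6 from below; sup = 6, not attained.
Conclusion: inf(S) = 0, attained in S.

0


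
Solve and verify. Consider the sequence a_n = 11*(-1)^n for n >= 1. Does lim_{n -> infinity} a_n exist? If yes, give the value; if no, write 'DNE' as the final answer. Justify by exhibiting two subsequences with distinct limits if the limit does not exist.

Examine the behaviour of a_n along subsequences.
Even-n subsequence a_{2k} = 11 -> 11. Odd-n subsequence a_{2k+1} = -11 -> -11.
Since these two subsequential limits are 11 and -11, distinct, the full sequence cannot converge (a convergent sequence has all subsequences tending to the same limit). So lim a_n does not exist.

DNE


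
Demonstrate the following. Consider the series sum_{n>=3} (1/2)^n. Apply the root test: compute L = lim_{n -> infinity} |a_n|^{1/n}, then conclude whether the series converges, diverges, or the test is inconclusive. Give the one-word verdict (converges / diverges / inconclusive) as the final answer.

Let a_n denote the general term. Form |a_n|^(1/n) and simplify:
|a_n|^(1/n) = 1/2
Take the limit as n -> infinity: L = 1/2.
Since L = 1/2 < 1, the root test implies convergence.

converges


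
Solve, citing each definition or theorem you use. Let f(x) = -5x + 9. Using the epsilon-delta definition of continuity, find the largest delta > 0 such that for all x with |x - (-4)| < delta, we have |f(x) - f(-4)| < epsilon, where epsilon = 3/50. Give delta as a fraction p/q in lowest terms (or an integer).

We compute f(-4) = -5*(-4) + 9 = 29.
|f(x) - f(-4)| = |-5x + 9 - (29)| = |-5(x - (-4))| = 5|x - (-4)|.
We need 5|x - (-4)| < 3/50, i.e. |x - (-4)| < 3/50 / 5 = 3/250.
So any delta <= 3/250 works. Conversely, if delta > 3/250, then x = -4 + 3/250 satisfies |x - (-4)| = 3/250 < delta but |f(x) - f(-4)| = 5 * 3/250 = 3/50, which is not < 3/50; so no larger delta works.
Hence the largest such delta is 3/250.

3/250


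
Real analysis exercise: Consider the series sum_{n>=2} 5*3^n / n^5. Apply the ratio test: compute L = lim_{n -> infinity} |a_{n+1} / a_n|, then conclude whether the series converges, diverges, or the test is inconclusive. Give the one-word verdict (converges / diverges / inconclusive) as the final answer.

Let a_n denote the general term. Form the ratio a_{n+1}/a_n and simplify:
a_{n+1}/a_n = 3*n^5/(n + 1)^5
Take the limit as n -> infinity: L = 3.
Since L = 3 > 1 (or L = infinity), the ratio test implies the series diverges.

diverges


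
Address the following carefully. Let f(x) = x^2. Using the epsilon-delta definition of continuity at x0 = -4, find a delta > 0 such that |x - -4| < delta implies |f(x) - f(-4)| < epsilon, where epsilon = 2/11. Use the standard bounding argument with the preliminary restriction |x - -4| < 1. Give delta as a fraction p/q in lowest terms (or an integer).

Factor: |x^2 - (-4)^2| = |x - -4| * |x + -4|.
Impose |x - -4| < 1 first. Then |x + -4| = |(x - -4) + 2*(-4)| <= |x - -4| + 2*|-4| < 1 + 8 = 9.
So |x^2 - (-4)^2| < delta * 9.
We need delta * 9 <= 2/11, i.e. delta <= 2/11/9 = 2/99.
Since 2/99 < 1, this is tighter than 1; take delta = 2/99.
So delta = 2/99 works.

2/99


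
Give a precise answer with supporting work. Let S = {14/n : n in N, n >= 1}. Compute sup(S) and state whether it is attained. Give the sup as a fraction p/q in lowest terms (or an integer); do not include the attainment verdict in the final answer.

Analysis:
- Values: 14, 7, 14/3, 7/2, ... strictly decreasing.
- The maximum is 14 (n=1); sup = 14 (attained).
- The set is bounded below by 0; 14/n -> 0 so 0 is the greatest lower bound.
- 0 is not in the set, so inf = 0 is not attained.
Conclusion: sup(S) = 14, attained in S.

14


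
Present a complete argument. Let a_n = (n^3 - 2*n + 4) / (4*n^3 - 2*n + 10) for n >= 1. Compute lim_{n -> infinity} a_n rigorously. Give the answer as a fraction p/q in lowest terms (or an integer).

Divide numerator and denominator by n^3, the highest power:
numerator / n^3 = 1 - 2/n^2 + 4/n^3
denominator / n^3 = 4 - 2/n^2 + 10/n^3
As n -> infinity, all terms of the form c/n^k (k >= 1) tend to 0.
So numerator / n^3 -> 1 and denominator / n^3 -> 4.
Therefore lim a_n = 1/4.

1/4
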